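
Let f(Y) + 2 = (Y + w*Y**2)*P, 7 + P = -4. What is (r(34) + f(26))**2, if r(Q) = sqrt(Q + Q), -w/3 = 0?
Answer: 83012 - 1152*sqrt(17) ≈ 78262.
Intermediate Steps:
w = 0 (w = -3*0 = 0)
r(Q) = sqrt(2)*sqrt(Q) (r(Q) = sqrt(2*Q) = sqrt(2)*sqrt(Q))
P = -11 (P = -7 - 4 = -11)
f(Y) = -2 - 11*Y (f(Y) = -2 + (Y + 0*Y**2)*(-11) = -2 + (Y + 0)*(-11) = -2 + Y*(-11) = -2 - 11*Y)
(r(34) + f(26))**2 = (sqrt(2)*sqrt(34) + (-2 - 11*26))**2 = (2*sqrt(17) + (-2 - 286))**2 = (2*sqrt(17) - 288)**2 = (-288 + 2*sqrt(17))**2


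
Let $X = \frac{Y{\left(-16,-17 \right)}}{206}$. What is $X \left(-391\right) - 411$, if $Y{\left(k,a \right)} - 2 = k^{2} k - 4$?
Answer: $\frac{758826}{103} \approx 7367.2$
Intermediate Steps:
$Y{\left(k,a \right)} = -2 + k^{3}$ ($Y{\left(k,a \right)} = 2 + \left(k^{2} k - 4\right) = 2 + \left(k^{3} - 4\right) = 2 + \left(-4 + k^{3}\right) = -2 + k^{3}$)
$X = - \frac{2049}{103}$ ($X = \frac{-2 + \left(-16\right)^{3}}{206} = \left(-2 - 4096\right) \frac{1}{206} = \left(-4098\right) \frac{1}{206} = - \frac{2049}{103} \approx -19.893$)
$X \left(-391\right) - 411 = \left(- \frac{2049}{103}\right) \left(-391\right) - 411 = \frac{801159}{103} - 411 = \frac{758826}{103}$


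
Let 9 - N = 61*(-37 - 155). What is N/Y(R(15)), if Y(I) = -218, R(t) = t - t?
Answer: -11721/218 ≈ -53.766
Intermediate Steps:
R(t) = 0
N = 11721 (N = 9 - 61*(-37 - 155) = 9 - 61*(-192) = 9 - 1*(-11712) = 9 + 11712 = 11721)
N/Y(R(15)) = 11721/(-218) = 11721*(-1/218) = -11721/218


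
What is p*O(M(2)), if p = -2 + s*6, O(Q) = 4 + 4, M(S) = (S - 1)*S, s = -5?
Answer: -256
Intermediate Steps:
M(S) = S*(-1 + S) (M(S) = (-1 + S)*S = S*(-1 + S))
O(Q) = 8
p = -32 (p = -2 - 5*6 = -2 - 30 = -32)
p*O(M(2)) = -32*8 = -256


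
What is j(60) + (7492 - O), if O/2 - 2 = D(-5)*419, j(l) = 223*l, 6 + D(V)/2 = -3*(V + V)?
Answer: -19356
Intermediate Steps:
D(V) = -12 - 12*V (D(V) = -12 + 2*(-3*(V + V)) = -12 + 2*(-6*V) = -12 - 12*V)
O = 40228 (O = 4 + 2*((-12 - 12*(-5))*419) = 4 + 2*((-12 + 60)*419) = 4 + 2*(48*419) = 4 + 2*20112 = 4 + 40224 = 40228)
j(60) + (7492 - O) = 223*60 + (7492 - 1*40228) = 13380 + (7492 - 40228) = 13380 - 32736 = -19356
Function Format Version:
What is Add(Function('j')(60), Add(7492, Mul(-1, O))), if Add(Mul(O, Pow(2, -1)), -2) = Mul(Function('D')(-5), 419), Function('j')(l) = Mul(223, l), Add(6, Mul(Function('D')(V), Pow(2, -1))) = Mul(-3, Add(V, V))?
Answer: -19356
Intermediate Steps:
Function('D')(V) = Add(-12, Mul(-12, V)) (Function('D')(V) = Add(-12, Mul(2, Mul(-3, Add(V, V)))) = Add(-12, Mul(2, Mul(-3, Mul(2, V)))) = Add(-12, Mul(2, Mul(-6, V))) = Add(-12, Mul(-12, V)))
O = 40228 (O = Add(4, Mul(2, Mul(Add(-12, Mul(-12, -5)), 419))) = Add(4, Mul(2, Mul(Add(-12, 60), 419))) = Add(4, Mul(2, Mul(48, 419))) = Add(4, Mul(2, 20112)) = Add(4, 40224) = 40228)
Add(Function('j')(60), Add(7492, Mul(-1, O))) = Add(Mul(223, 60), Add(7492, Mul(-1, 40228))) = Add(13380, Add(7492, -40228)) = Add(13380, -32736) = -19356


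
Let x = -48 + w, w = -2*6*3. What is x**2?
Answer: 7056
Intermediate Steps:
w = -36 (w = -12*3 = -36)
x = -84 (x = -48 - 36 = -84)
x**2 = (-84)**2 = 7056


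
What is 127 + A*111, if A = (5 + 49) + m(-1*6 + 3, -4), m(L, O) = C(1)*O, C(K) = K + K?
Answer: 5233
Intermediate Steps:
C(K) = 2*K
m(L, O) = 2*O (m(L, O) = (2*1)*O = 2*O)
A = 46 (A = (5 + 49) + 2*(-4) = 54 - 8 = 46)
127 + A*111 = 127 + 46*111 = 127 + 5106 = 5233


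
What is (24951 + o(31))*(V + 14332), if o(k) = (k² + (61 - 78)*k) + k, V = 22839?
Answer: 944738136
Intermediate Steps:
o(k) = k² - 16*k (o(k) = (k² - 17*k) + k = k² - 16*k)
(24951 + o(31))*(V + 14332) = (24951 + 31*(-16 + 31))*(22839 + 14332) = (24951 + 31*15)*37171 = (24951 + 465)*37171 = 25416*37171 = 944738136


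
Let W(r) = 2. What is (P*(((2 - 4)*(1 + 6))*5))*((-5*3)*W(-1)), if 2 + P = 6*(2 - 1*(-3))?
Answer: 58800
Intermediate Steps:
P = 28 (P = -2 + 6*(2 - 1*(-3)) = -2 + 6*(2 + 3) = -2 + 6*5 = -2 + 30 = 28)
(P*(((2 - 4)*(1 + 6))*5))*((-5*3)*W(-1)) = (28*(((2 - 4)*(1 + 6))*5))*(-5*3*2) = (28*(-2*7*5))*(-15*2) = (28*(-14*5))*(-30) = (28*(-70))*(-30) = -1960*(-30) = 58800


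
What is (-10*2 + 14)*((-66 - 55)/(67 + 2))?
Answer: 242/23 ≈ 10.522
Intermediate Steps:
(-10*2 + 14)*((-66 - 55)/(67 + 2)) = (-20 + 14)*(-121/69) = -(-726)/69 = -6*(-121/69) = 242/23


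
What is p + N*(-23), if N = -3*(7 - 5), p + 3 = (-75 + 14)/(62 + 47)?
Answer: 14654/109 ≈ 134.44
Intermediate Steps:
p = -388/109 (p = -3 + (-75 + 14)/(62 + 47) = -3 - 61/109 = -388/109 ≈ -3.5596)
N = -6 (N = -3*2 = -6)
p + N*(-23) = -388/109 - 6*(-23) = -388/109 + 138 = 14654/109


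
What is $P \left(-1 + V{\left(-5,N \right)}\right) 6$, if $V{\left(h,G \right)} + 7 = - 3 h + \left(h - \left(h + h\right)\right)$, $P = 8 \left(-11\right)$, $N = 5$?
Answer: $-6336$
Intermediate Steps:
$P = -88$
$V{\left(h,G \right)} = -7 - 4 h$ ($V{\left(h,G \right)} = -7 + \left(- 3 h + \left(h - \left(h + h\right)\right)\right) = -7 + \left(- 3 h + \left(h - 2 h\right)\right) = -7 - 4 h$)
$P \left(-1 + V{\left(-5,N \right)}\right) 6 = - 88 \left(-1 - -13\right) 6 = - 88 \left(-1 + \left(-7 + 20\right)\right) 6 = - 88 \left(-1 + 13\right) 6 = - 88 \cdot 12 \cdot 6 = \left(-88\right) 72 = -6336$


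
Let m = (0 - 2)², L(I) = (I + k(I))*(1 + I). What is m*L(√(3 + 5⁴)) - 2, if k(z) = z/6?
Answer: 8786/3 + 28*√157/3 ≈ 3045.6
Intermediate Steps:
k(z) = z/6 (k(z) = z*(⅙) = z/6)
L(I) = 7*I*(1 + I)/6 (L(I) = (I + I/6)*(1 + I) = (7*I/6)*(1 + I) = 7*I*(1 + I)/6)
m = 4 (m = (-2)² = 4)
m*L(√(3 + 5⁴)) - 2 = 4*(7*√(3 + 5⁴)*(1 + √(3 + 5⁴))/6) - 2 = 4*(7*√(3 + 625)*(1 + √(3 + 625))/6) - 2 = 4*(7*√628*(1 + √628)/6) - 2 = 4*(7*(2*√157)*(1 + 2*√157)/6) - 2 = 4*(7*√157*(1 + 2*√157)/3) - 2 = 28*√157*(1 + 2*√157)/3 - 2 = -2 + 28*√157*(1 + 2*√157)/3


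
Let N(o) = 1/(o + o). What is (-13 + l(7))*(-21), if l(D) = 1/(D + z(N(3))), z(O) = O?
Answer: 11613/43 ≈ 270.07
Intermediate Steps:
N(o) = 1/(2*o)
l(D) = 1/(⅙ + D) (l(D) = 1/(D + (½)/3) = 1/(D + (½)*(⅓)) = 1/(D + ⅙) = 1/(⅙ + D))
(-13 + l(7))*(-21) = (-13 + 6/(1 + 6*7))*(-21) = (-13 + 6/(1 + 42))*(-21) = (-13 + 6/43)*(-21) = -553/43*(-21) = 11613/43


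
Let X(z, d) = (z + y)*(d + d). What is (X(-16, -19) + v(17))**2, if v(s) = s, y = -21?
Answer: 2024929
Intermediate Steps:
X(z, d) = 2*d*(-21 + z) (X(z, d) = (z - 21)*(d + d) = (-21 + z)*(2*d) = 2*d*(-21 + z))
(X(-16, -19) + v(17))**2 = (2*(-19)*(-21 - 16) + 17)**2 = (2*(-19)*(-37) + 17)**2 = (1406 + 17)**2 = 1423**2 = 2024929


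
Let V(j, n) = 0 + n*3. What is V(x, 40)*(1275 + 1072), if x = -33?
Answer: 281640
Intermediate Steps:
V(j, n) = 3*n (V(j, n) = 0 + 3*n = 3*n)
V(x, 40)*(1275 + 1072) = (3*40)*(1275 + 1072) = 120*2347 = 281640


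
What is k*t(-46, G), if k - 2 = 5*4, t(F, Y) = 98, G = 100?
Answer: 2156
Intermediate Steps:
k = 22 (k = 2 + 5*4 = 2 + 20 = 22)
k*t(-46, G) = 22*98 = 2156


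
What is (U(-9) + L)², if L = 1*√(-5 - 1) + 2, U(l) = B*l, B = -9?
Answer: (83 + I*√6)² ≈ 6883.0 + 406.62*I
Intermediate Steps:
U(l) = -9*l
L = 2 + I*√6 (L = 1*√(-6) + 2 = 1*(I*√6) + 2 = I*√6 + 2 = 2 + I*√6 ≈ 2.0 + 2.4495*I)
(U(-9) + L)² = (-9*(-9) + (2 + I*√6))² = (81 + (2 + I*√6))² = (83 + I*√6)²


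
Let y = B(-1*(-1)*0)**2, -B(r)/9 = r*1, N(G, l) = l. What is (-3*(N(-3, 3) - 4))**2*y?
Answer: 0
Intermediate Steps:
B(r) = -9*r
y = 0 (y = (-9*(-1*(-1))*0)**2 = (-9*0)**2 = 0**2 = 0)
(-3*(N(-3, 3) - 4))**2*y = (-3*(3 - 4))**2*0 = (-3*(-1))**2*0 = 3**2*0 = 9*0 = 0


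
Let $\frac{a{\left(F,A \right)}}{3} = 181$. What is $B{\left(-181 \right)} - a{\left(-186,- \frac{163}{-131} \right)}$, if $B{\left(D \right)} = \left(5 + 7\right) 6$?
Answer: $-471$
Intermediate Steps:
$a{\left(F,A \right)} = 543$ ($a{\left(F,A \right)} = 3 \cdot 181 = 543$)
$B{\left(D \right)} = 72$ ($B{\left(D \right)} = 12 \cdot 6 = 72$)
$B{\left(-181 \right)} - a{\left(-186,- \frac{163}{-131} \right)} = 72 - 543 = -471$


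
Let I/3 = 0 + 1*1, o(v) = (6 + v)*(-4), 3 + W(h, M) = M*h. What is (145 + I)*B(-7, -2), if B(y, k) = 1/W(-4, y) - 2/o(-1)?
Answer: 518/25 ≈ 20.720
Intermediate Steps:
W(h, M) = -3 + M*h
o(v) = -24 - 4*v
I = 3 (I = 3*(0 + 1*1) = 3*(0 + 1) = 3*1 = 3)
B(y, k) = 1/10 + 1/(-3 - 4*y) (B(y, k) = 1/(-3 + y*(-4)) - 2/(-24 - 4*(-1)) = 1/(-3 - 4*y) - 2/(-24 + 4) = 1/(-3 - 4*y) - 2/(-20) = 1/(-3 - 4*y) - 2*(-1/20) = 1/(-3 - 4*y) + 1/10 = 1/10 + 1/(-3 - 4*y))
(145 + I)*B(-7, -2) = (145 + 3)*((-7 + 4*(-7))/(10*(3 + 4*(-7)))) = 148*((-7 - 28)/(10*(3 - 28))) = 148*((1/10)*(-35)/(-25)) = 148*((1/10)*(-1/25)*(-35)) = 148*(7/50) = 518/25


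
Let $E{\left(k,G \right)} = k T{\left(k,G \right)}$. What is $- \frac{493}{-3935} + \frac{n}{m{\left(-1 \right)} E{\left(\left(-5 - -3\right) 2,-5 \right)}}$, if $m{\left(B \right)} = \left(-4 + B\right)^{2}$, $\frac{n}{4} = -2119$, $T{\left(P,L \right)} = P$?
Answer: $- \frac{1657793}{78700} \approx -21.065$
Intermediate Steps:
$n = -8476$ ($n = 4 \left(-2119\right) = -8476$)
$E{\left(k,G \right)} = k^{2}$ ($E{\left(k,G \right)} = k k = k^{2}$)
$- \frac{493}{-3935} + \frac{n}{m{\left(-1 \right)} E{\left(\left(-5 - -3\right) 2,-5 \right)}} = - \frac{493}{-3935} - \frac{8476}{\left(-4 - 1\right)^{2} \left(\left(-5 - -3\right) 2\right)^{2}} = \left(-493\right) \left(- \frac{1}{3935}\right) - \frac{8476}{\left(-5\right)^{2} \left(\left(-5 + 3\right) 2\right)^{2}} = \frac{493}{3935} - \frac{8476}{25 \left(\left(-2\right) 2\right)^{2}} = \frac{493}{3935} - \frac{8476}{25 \left(-4\right)^{2}} = \frac{493}{3935} - \frac{8476}{25 \cdot 16} = \frac{493}{3935} - \frac{8476}{400} = \frac{493}{3935} - \frac{2119}{100} = - \frac{1657793}{78700}$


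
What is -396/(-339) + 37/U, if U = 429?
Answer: 60809/48477 ≈ 1.2544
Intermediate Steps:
-396/(-339) + 37/U = -396/(-339) + 37/429 = -396*(-1/339) + 37*(1/429) = 132/113 + 37/429 = 60809/48477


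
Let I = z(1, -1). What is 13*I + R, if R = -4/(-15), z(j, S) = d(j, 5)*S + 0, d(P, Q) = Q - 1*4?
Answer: -191/15 ≈ -12.733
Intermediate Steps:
d(P, Q) = -4 + Q (d(P, Q) = Q - 4 = -4 + Q)
z(j, S) = S (z(j, S) = (-4 + 5)*S + 0 = 1*S + 0 = S + 0 = S)
I = -1
R = 4/15 (R = -4*(-1/15) = 4/15 ≈ 0.26667)
13*I + R = 13*(-1) + 4/15 = -13 + 4/15 = -191/15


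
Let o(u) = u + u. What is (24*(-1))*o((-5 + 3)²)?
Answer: -192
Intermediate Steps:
o(u) = 2*u
(24*(-1))*o((-5 + 3)²) = (24*(-1))*(2*(-5 + 3)²) = -48*(-2)² = -48*4 = -24*8 = -192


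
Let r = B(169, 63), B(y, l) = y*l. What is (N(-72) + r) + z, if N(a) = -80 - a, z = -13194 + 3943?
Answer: 1388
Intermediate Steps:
z = -9251
B(y, l) = l*y
r = 10647 (r = 63*169 = 10647)
(N(-72) + r) + z = ((-80 - 1*(-72)) + 10647) - 9251 = ((-80 + 72) + 10647) - 9251 = (-8 + 10647) - 9251 = 10639 - 9251 = 1388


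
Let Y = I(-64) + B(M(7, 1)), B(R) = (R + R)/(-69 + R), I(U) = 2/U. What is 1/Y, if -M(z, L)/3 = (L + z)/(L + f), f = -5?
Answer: -672/149 ≈ -4.5101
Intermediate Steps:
M(z, L) = -3*(L + z)/(-5 + L) (M(z, L) = -3*(L + z)/(L - 5) = -3*(L + z)/(-5 + L))
B(R) = 2*R/(-69 + R) (B(R) = (2*R)/(-69 + R) = 2*R/(-69 + R))
Y = -149/672 (Y = 2/(-64) + 2*(3*(-1*1 - 1*7)/(-5 + 1))/(-69 + 3*(-1*1 - 1*7)/(-5 + 1)) = 2*(-1/64) + 2*(3*(-1 - 7)/(-4))/(-69 + 3*(-1 - 7)/(-4)) = -1/32 + 2*(3*(-¼)*(-8))/(-69 + 3*(-¼)*(-8)) = -1/32 + 2*6/(-69 + 6) = -1/32 + 2*6/(-63) = -1/32 + 2*6*(-1/63) = -1/32 - 4/21 = -149/672 ≈ -0.22173)
1/Y = 1/(-149/672) = -672/149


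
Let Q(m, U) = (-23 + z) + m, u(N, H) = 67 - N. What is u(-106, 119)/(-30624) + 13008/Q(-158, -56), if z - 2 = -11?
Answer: -199194931/2909280 ≈ -68.469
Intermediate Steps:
z = -9 (z = 2 - 11 = -9)
Q(m, U) = -32 + m (Q(m, U) = (-23 - 9) + m = -32 + m)
u(-106, 119)/(-30624) + 13008/Q(-158, -56) = (67 - 1*(-106))/(-30624) + 13008/(-32 - 158) = (67 + 106)*(-1/30624) + 13008/(-190) = 173*(-1/30624) + 13008*(-1/190) = -173/30624 - 6504/95 = -199194931/2909280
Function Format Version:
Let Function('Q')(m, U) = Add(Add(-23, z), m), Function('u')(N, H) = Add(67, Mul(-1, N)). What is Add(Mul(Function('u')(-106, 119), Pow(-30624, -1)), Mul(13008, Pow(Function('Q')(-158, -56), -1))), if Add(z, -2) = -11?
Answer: Rational(-199194931, 2909280) ≈ -68.469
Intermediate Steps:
z = -9 (z = Add(2, -11) = -9)
Function('Q')(m, U) = Add(-32, m) (Function('Q')(m, U) = Add(Add(-23, -9), m) = Add(-32, m))
Add(Mul(Function('u')(-106, 119), Pow(-30624, -1)), Mul(13008, Pow(Function('Q')(-158, -56), -1))) = Add(Mul(Add(67, Mul(-1, -106)), Pow(-30624, -1)), Mul(13008, Pow(Add(-32, -158), -1))) = Add(Mul(Add(67, 106), Rational(-1, 30624)), Mul(13008, Pow(-190, -1))) = Add(Mul(173, Rational(-1, 30624)), Mul(13008, Rational(-1, 190))) = Add(Rational(-173, 30624), Rational(-6504, 95)) = Rational(-199194931, 2909280)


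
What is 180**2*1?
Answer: 32400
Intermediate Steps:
180**2*1 = 32400*1 = 32400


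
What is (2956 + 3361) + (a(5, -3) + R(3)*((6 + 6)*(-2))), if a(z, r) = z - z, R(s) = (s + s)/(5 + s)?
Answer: 6299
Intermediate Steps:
R(s) = 2*s/(5 + s) (R(s) = (2*s)/(5 + s) = 2*s/(5 + s))
a(z, r) = 0
(2956 + 3361) + (a(5, -3) + R(3)*((6 + 6)*(-2))) = (2956 + 3361) + (0 + (2*3/(5 + 3))*((6 + 6)*(-2))) = 6317 + (0 + (2*3/8)*(12*(-2))) = 6317 + (0 + (2*3*(⅛))*(-24)) = 6317 + (0 + (¾)*(-24)) = 6317 + (0 - 18) = 6317 - 18 = 6299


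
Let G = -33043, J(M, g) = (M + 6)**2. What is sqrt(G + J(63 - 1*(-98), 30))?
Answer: I*sqrt(5154) ≈ 71.791*I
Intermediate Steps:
J(M, g) = (6 + M)**2
sqrt(G + J(63 - 1*(-98), 30)) = sqrt(-33043 + (6 + (63 - 1*(-98)))**2) = sqrt(-33043 + (6 + (63 + 98))**2) = sqrt(-33043 + (6 + 161)**2) = sqrt(-33043 + 167**2) = sqrt(-33043 + 27889) = sqrt(-5154) = I*sqrt(5154)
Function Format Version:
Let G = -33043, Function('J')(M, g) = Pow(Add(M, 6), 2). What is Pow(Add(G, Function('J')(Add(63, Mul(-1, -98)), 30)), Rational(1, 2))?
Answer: Mul(I, Pow(5154, Rational(1, 2))) ≈ Mul(71.791, I)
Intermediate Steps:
Function('J')(M, g) = Pow(Add(6, M), 2)
Pow(Add(G, Function('J')(Add(63, Mul(-1, -98)), 30)), Rational(1, 2)) = Pow(Add(-33043, Pow(Add(6, Add(63, Mul(-1, -98))), 2)), Rational(1, 2)) = Pow(Add(-33043, Pow(Add(6, Add(63, 98)), 2)), Rational(1, 2)) = Pow(Add(-33043, Pow(Add(6, 161), 2)), Rational(1, 2)) = Pow(Add(-33043, Pow(167, 2)), Rational(1, 2)) = Pow(Add(-33043, 27889), Rational(1, 2)) = Pow(-5154, Rational(1, 2)) = Mul(I, Pow(5154, Rational(1, 2)))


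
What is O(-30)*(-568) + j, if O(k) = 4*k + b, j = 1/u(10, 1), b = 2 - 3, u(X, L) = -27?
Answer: 1855655/27 ≈ 68728.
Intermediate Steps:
b = -1
j = -1/27 (j = 1/(-27) = -1/27 ≈ -0.037037)
O(k) = -1 + 4*k (O(k) = 4*k - 1 = -1 + 4*k)
O(-30)*(-568) + j = (-1 + 4*(-30))*(-568) - 1/27 = (-1 - 120)*(-568) - 1/27 = -121*(-568) - 1/27 = 68728 - 1/27 = 1855655/27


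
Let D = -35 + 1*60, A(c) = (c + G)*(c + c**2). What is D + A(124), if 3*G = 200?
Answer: 8866075/3 ≈ 2.9554e+6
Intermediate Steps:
G = 200/3 (G = (1/3)*200 = 200/3 ≈ 66.667)
A(c) = (200/3 + c)*(c + c**2) (A(c) = (c + 200/3)*(c + c**2) = (200/3 + c)*(c + c**2))
D = 25 (D = -35 + 60 = 25)
D + A(124) = 25 + (1/3)*124*(200 + 3*124**2 + 203*124) = 25 + (1/3)*124*(200 + 3*15376 + 25172) = 25 + (1/3)*124*(200 + 46128 + 25172) = 25 + (1/3)*124*71500 = 25 + 8866000/3 = 8866075/3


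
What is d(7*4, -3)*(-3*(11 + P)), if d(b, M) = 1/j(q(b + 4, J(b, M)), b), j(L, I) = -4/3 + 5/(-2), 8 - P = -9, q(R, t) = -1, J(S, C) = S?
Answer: 504/23 ≈ 21.913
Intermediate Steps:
P = 17 (P = 8 - 1*(-9) = 8 + 9 = 17)
j(L, I) = -23/6 (j(L, I) = -4*⅓ + 5*(-½) = -4/3 - 5/2 = -23/6)
d(b, M) = -6/23 (d(b, M) = 1/(-23/6) = -6/23)
d(7*4, -3)*(-3*(11 + P)) = -(-18)*(11 + 17)/23 = -(-18)*28/23 = -6/23*(-84) = 504/23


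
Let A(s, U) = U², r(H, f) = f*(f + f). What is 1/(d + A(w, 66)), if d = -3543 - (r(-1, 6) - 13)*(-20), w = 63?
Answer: 1/1993 ≈ 0.00050176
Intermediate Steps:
r(H, f) = 2*f² (r(H, f) = f*(2*f) = 2*f²)
d = -2363 (d = -3543 - (2*6² - 13)*(-20) = -3543 - (2*36 - 13)*(-20) = -3543 - (72 - 13)*(-20) = -3543 - 59*(-20) = -3543 - 1*(-1180) = -3543 + 1180 = -2363)
1/(d + A(w, 66)) = 1/(-2363 + 66²) = 1/(-2363 + 4356) = 1/1993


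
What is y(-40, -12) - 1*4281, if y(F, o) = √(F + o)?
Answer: -4281 + 2*I*√13 ≈ -4281.0 + 7.2111*I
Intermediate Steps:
y(-40, -12) - 1*4281 = √(-40 - 12) - 1*4281 = √(-52) - 4281 = 2*I*√13 - 4281 = -4281 + 2*I*√13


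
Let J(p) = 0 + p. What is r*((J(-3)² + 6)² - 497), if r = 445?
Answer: -121040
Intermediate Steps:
J(p) = p
r*((J(-3)² + 6)² - 497) = 445*(((-3)² + 6)² - 497) = 445*((9 + 6)² - 497) = 445*(15² - 497) = 445*(225 - 497) = 445*(-272) = -121040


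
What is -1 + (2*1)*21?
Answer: 41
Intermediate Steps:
-1 + (2*1)*21 = -1 + 2*21 = -1 + 42 = 41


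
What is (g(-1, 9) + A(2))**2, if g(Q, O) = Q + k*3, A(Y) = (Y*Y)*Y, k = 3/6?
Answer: 289/4 ≈ 72.250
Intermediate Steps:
k = 1/2 (k = 3*(1/6) = 1/2 ≈ 0.50000)
A(Y) = Y**3 (A(Y) = Y**2*Y = Y**3)
g(Q, O) = 3/2 + Q (g(Q, O) = Q + (1/2)*3 = Q + 3/2 = 3/2 + Q)
(g(-1, 9) + A(2))**2 = ((3/2 - 1) + 2**3)**2 = (1/2 + 8)**2 = (17/2)**2 = 289/4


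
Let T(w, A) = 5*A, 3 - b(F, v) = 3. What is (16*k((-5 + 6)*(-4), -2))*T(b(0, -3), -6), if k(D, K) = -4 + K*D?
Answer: -1920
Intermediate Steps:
b(F, v) = 0 (b(F, v) = 3 - 1*3 = 3 - 3 = 0)
k(D, K) = -4 + D*K
(16*k((-5 + 6)*(-4), -2))*T(b(0, -3), -6) = (16*(-4 + ((-5 + 6)*(-4))*(-2)))*(5*(-6)) = (16*(-4 + (1*(-4))*(-2)))*(-30) = (16*(-4 - 4*(-2)))*(-30) = (16*(-4 + 8))*(-30) = (16*4)*(-30) = 64*(-30) = -1920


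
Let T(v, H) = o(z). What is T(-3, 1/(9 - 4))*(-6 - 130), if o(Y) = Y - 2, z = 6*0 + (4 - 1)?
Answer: -136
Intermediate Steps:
z = 3 (z = 0 + 3 = 3)
o(Y) = -2 + Y
T(v, H) = 1 (T(v, H) = -2 + 3 = 1)
T(-3, 1/(9 - 4))*(-6 - 130) = 1*(-6 - 130) = 1*(-136) = -136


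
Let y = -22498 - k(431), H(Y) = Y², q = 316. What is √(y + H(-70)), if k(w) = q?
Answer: 13*I*√106 ≈ 133.84*I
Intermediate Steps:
k(w) = 316
y = -22814 (y = -22498 - 1*316 = -22498 - 316 = -22814)
√(y + H(-70)) = √(-22814 + (-70)²) = √(-22814 + 4900) = √(-17914) = 13*I*√106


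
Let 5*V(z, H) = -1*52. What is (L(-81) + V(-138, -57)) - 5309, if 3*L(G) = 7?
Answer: -79756/15 ≈ -5317.1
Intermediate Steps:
L(G) = 7/3 (L(G) = (⅓)*7 = 7/3)
V(z, H) = -52/5 (V(z, H) = (-1*52)/5 = (⅕)*(-52) = -52/5)
(L(-81) + V(-138, -57)) - 5309 = (7/3 - 52/5) - 5309 = -121/15 - 5309 = -79756/15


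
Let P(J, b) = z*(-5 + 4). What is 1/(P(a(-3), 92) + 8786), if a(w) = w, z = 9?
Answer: 1/8777 ≈ 0.00011393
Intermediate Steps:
P(J, b) = -9 (P(J, b) = 9*(-5 + 4) = 9*(-1) = -9)
1/(P(a(-3), 92) + 8786) = 1/(-9 + 8786) = 1/8777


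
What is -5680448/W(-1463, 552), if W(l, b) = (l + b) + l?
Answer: 2840224/1187 ≈ 2392.8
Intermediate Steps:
W(l, b) = b + 2*l (W(l, b) = (b + l) + l = b + 2*l)
-5680448/W(-1463, 552) = -5680448/(552 + 2*(-1463)) = -5680448/(552 - 2926) = -5680448/(-2374) = -5680448*(-1/2374) = 2840224/1187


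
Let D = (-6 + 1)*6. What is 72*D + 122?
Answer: -2038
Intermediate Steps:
D = -30 (D = -5*6 = -30)
72*D + 122 = 72*(-30) + 122 = -2160 + 122 = -2038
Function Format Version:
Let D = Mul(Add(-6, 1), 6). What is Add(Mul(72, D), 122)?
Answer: -2038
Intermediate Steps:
D = -30 (D = Mul(-5, 6) = -30)
Add(Mul(72, D), 122) = Add(Mul(72, -30), 122) = Add(-2160, 122) = -2038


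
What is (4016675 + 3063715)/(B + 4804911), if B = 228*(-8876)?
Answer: 2360130/927061 ≈ 2.5458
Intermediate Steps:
B = -2023728
(4016675 + 3063715)/(B + 4804911) = (4016675 + 3063715)/(-2023728 + 4804911) = 7080390/2781183 = 7080390*(1/2781183) = 2360130/927061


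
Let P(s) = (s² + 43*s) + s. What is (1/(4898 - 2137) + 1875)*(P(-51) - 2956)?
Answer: -13454700724/2761 ≈ -4.8731e+6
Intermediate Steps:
P(s) = s² + 44*s
(1/(4898 - 2137) + 1875)*(P(-51) - 2956) = (1/(4898 - 2137) + 1875)*(-51*(44 - 51) - 2956) = (1/2761 + 1875)*(-51*(-7) - 2956) = (1/2761 + 1875)*(357 - 2956) = (5176876/2761)*(-2599) = -13454700724/2761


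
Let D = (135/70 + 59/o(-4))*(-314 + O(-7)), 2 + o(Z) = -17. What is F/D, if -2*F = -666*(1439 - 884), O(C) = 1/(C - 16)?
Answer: 1130698170/2260799 ≈ 500.13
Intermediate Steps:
o(Z) = -19 (o(Z) = -2 - 17 = -19)
O(C) = 1/(-16 + C)
F = 184815 (F = -(-333)*(1439 - 884) = -(-333)*555 = -½*(-369630) = 184815)
D = 2260799/6118 (D = (135/70 + 59/(-19))*(-314 + 1/(-16 - 7)) = (135*(1/70) + 59*(-1/19))*(-314 + 1/(-23)) = (27/14 - 59/19)*(-314 - 1/23) = -313/266*(-7223/23) = 2260799/6118 ≈ 369.53)
F/D = 184815/(2260799/6118) = 184815*(6118/2260799) = 1130698170/2260799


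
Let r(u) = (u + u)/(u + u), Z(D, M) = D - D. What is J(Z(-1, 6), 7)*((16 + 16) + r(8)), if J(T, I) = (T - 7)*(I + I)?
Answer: -3234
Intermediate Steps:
Z(D, M) = 0
r(u) = 1 (r(u) = (2*u)/((2*u)) = (2*u)*(1/(2*u)) = 1)
J(T, I) = 2*I*(-7 + T) (J(T, I) = (-7 + T)*(2*I) = 2*I*(-7 + T))
J(Z(-1, 6), 7)*((16 + 16) + r(8)) = (2*7*(-7 + 0))*((16 + 16) + 1) = (2*7*(-7))*(32 + 1) = -98*33 = -3234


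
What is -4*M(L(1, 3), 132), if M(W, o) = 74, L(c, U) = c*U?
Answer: -296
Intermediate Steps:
L(c, U) = U*c
-4*M(L(1, 3), 132) = -4*74 = -296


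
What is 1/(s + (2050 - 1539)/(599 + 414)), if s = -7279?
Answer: -1013/7373116 ≈ -0.00013739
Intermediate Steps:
1/(s + (2050 - 1539)/(599 + 414)) = 1/(-7279 + (2050 - 1539)/(599 + 414)) = 1/(-7279 + 511/1013) = 1/(-7373116/1013) = -1013/7373116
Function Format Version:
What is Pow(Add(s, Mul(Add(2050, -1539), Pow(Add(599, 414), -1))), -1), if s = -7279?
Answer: Rational(-1013, 7373116) ≈ -0.00013739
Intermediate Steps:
Pow(Add(s, Mul(Add(2050, -1539), Pow(Add(599, 414), -1))), -1) = Pow(Add(-7279, Mul(Add(2050, -1539), Pow(Add(599, 414), -1))), -1) = Pow(Add(-7279, Mul(511, Pow(1013, -1))), -1) = Pow(Add(-7279, Mul(511, Rational(1, 1013))), -1) = Pow(Add(-7279, Rational(511, 1013)), -1) = Pow(Rational(-7373116, 1013), -1) = Rational(-1013, 7373116)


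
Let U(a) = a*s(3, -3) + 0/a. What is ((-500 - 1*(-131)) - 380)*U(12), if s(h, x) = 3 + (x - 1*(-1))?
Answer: -8988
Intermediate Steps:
s(h, x) = 4 + x (s(h, x) = 3 + (x + 1) = 3 + (1 + x) = 4 + x)
U(a) = a (U(a) = a*(4 - 3) + 0/a = a*1 + 0 = a + 0 = a)
((-500 - 1*(-131)) - 380)*U(12) = ((-500 - 1*(-131)) - 380)*12 = ((-500 + 131) - 380)*12 = (-369 - 380)*12 = -749*12 = -8988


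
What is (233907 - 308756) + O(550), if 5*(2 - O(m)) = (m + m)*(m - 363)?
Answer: -115987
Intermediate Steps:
O(m) = 2 - 2*m*(-363 + m)/5 (O(m) = 2 - (m + m)*(m - 363)/5 = 2 - 2*m*(-363 + m)/5)
(233907 - 308756) + O(550) = (233907 - 308756) + (2 - 2/5*550**2 + (726/5)*550) = -74849 + (2 - 2/5*302500 + 79860) = -74849 + (2 - 121000 + 79860) = -74849 - 41138 = -115987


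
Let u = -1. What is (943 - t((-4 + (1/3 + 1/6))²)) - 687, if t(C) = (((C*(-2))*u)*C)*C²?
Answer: -5732033/128 ≈ -44782.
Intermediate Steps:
t(C) = 2*C⁴ (t(C) = (((C*(-2))*(-1))*C)*C² = ((-2*C*(-1))*C)*C² = ((2*C)*C)*C² = (2*C²)*C² = 2*C⁴)
(943 - t((-4 + (1/3 + 1/6))²)) - 687 = (943 - 2*((-4 + (1/3 + 1/6))²)⁴) - 687 = (943 - 2*((-4 + (1*(⅓) + 1*(⅙)))²)⁴) - 687 = (943 - 2*((-4 + (⅓ + ⅙))²)⁴) - 687 = (943 - 2*((-4 + ½)²)⁴) - 687 = (943 - 2*((-7/2)²)⁴) - 687 = (943 - 2*(49/4)⁴) - 687 = (943 - 2*5764801/256) - 687 = (943 - 1*5764801/128) - 687 = (943 - 5764801/128) - 687 = -5644097/128 - 687 = -5732033/128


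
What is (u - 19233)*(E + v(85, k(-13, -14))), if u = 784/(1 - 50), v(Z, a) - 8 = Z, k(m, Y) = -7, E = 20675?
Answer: -399763232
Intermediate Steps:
v(Z, a) = 8 + Z
u = -16 (u = 784/(-49) = 784*(-1/49) = -16)
(u - 19233)*(E + v(85, k(-13, -14))) = (-16 - 19233)*(20675 + (8 + 85)) = -19249*(20675 + 93) = -19249*20768 = -399763232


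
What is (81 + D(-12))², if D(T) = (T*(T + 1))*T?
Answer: 2259009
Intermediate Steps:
D(T) = T²*(1 + T) (D(T) = (T*(1 + T))*T = T²*(1 + T))
(81 + D(-12))² = (81 + (-12)²*(1 - 12))² = (81 + 144*(-11))² = (81 - 1584)² = (-1503)² = 2259009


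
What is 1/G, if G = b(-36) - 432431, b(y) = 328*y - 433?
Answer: -1/444672 ≈ -2.2488e-6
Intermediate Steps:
b(y) = -433 + 328*y
G = -444672 (G = (-433 + 328*(-36)) - 432431 = (-433 - 11808) - 432431 = -12241 - 432431 = -444672)
1/G = 1/(-444672) = -1/444672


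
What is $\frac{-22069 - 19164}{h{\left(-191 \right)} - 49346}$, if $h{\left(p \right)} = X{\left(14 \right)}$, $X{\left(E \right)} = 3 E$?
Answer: $\frac{41233}{49304} \approx 0.8363$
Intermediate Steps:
$h{\left(p \right)} = 42$ ($h{\left(p \right)} = 3 \cdot 14 = 42$)
$\frac{-22069 - 19164}{h{\left(-191 \right)} - 49346} = \frac{-22069 - 19164}{42 - 49346} = - \frac{41233}{-49304} = \left(-41233\right) \left(- \frac{1}{49304}\right) = \frac{41233}{49304}$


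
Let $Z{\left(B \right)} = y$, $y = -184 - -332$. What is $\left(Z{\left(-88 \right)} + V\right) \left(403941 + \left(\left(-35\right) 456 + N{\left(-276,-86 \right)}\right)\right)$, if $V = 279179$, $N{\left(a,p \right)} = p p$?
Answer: $110439471279$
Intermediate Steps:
$N{\left(a,p \right)} = p^{2}$
$y = 148$ ($y = -184 + 332 = 148$)
$Z{\left(B \right)} = 148$
$\left(Z{\left(-88 \right)} + V\right) \left(403941 + \left(\left(-35\right) 456 + N{\left(-276,-86 \right)}\right)\right) = \left(148 + 279179\right) \left(403941 + \left(\left(-35\right) 456 + \left(-86\right)^{2}\right)\right) = 279327 \left(403941 + \left(-15960 + 7396\right)\right) = 279327 \left(403941 - 8564\right) = 279327 \cdot 395377 = 110439471279$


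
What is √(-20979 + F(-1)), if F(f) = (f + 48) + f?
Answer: 11*I*√173 ≈ 144.68*I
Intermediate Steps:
F(f) = 48 + 2*f (F(f) = (48 + f) + f = 48 + 2*f)
√(-20979 + F(-1)) = √(-20979 + (48 + 2*(-1))) = √(-20979 + (48 - 2)) = √(-20979 + 46) = √(-20933) = 11*I*√173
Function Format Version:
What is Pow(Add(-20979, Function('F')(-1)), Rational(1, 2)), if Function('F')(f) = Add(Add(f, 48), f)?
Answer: Mul(11, I, Pow(173, Rational(1, 2))) ≈ Mul(144.68, I)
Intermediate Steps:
Function('F')(f) = Add(48, Mul(2, f)) (Function('F')(f) = Add(Add(48, f), f) = Add(48, Mul(2, f)))
Pow(Add(-20979, Function('F')(-1)), Rational(1, 2)) = Pow(Add(-20979, Add(48, Mul(2, -1))), Rational(1, 2)) = Pow(Add(-20979, Add(48, -2)), Rational(1, 2)) = Pow(Add(-20979, 46), Rational(1, 2)) = Pow(-20933, Rational(1, 2)) = Mul(11, I, Pow(173, Rational(1, 2)))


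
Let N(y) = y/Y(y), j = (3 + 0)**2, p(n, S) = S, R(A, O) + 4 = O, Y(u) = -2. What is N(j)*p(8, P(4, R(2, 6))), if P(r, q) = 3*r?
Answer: -54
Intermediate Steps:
R(A, O) = -4 + O
j = 9 (j = 3**2 = 9)
N(y) = -y/2 (N(y) = y/(-2) = y*(-1/2) = -y/2)
N(j)*p(8, P(4, R(2, 6))) = (-1/2*9)*(3*4) = -9/2*12 = -54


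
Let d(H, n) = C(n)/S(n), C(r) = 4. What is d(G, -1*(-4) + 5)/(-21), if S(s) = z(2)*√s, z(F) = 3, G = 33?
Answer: -4/189 ≈ -0.021164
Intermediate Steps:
S(s) = 3*√s
d(H, n) = 4/(3*√n) (d(H, n) = 4/((3*√n)) = 4*(1/(3*√n)) = 4/(3*√n))
d(G, -1*(-4) + 5)/(-21) = (4/(3*√(-1*(-4) + 5)))/(-21) = (4/(3*√(4 + 5)))*(-1/21) = (4/(3*√9))*(-1/21) = ((4/3)*(⅓))*(-1/21) = (4/9)*(-1/21) = -4/189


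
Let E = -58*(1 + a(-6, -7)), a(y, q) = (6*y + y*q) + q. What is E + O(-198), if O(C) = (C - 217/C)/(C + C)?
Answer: 38987/78408 ≈ 0.49723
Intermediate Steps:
a(y, q) = q + 6*y + q*y (a(y, q) = (6*y + q*y) + q = q + 6*y + q*y)
O(C) = (C - 217/C)/(2*C) (O(C) = (C - 217/C)/((2*C)) = (C - 217/C)*(1/(2*C)) = (C - 217/C)/(2*C))
E = 0 (E = -58*(1 + (-7 + 6*(-6) - 7*(-6))) = -58*(1 + (-7 - 36 + 42)) = -58*(1 - 1) = -58*0 = 0)
E + O(-198) = 0 + (½)*(-217 + (-198)²)/(-198)² = 0 + (½)*(1/39204)*(-217 + 39204) = 0 + (½)*(1/39204)*38987 = 0 + 38987/78408 = 38987/78408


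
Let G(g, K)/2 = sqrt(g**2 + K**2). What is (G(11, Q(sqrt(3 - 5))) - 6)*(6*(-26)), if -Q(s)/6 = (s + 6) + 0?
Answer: 936 - 312*sqrt(1345 + 432*I*sqrt(2)) ≈ -10784.0 - 2537.1*I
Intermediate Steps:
Q(s) = -36 - 6*s (Q(s) = -6*((s + 6) + 0) = -6*((6 + s) + 0) = -6*(6 + s) = -36 - 6*s)
G(g, K) = 2*sqrt(K**2 + g**2) (G(g, K) = 2*sqrt(g**2 + K**2) = 2*sqrt(K**2 + g**2))
(G(11, Q(sqrt(3 - 5))) - 6)*(6*(-26)) = (2*sqrt((-36 - 6*sqrt(3 - 5))**2 + 11**2) - 6)*(6*(-26)) = (2*sqrt((-36 - 6*I*sqrt(2))**2 + 121) - 6)*(-156) = (2*sqrt(121 + (-36 - 6*I*sqrt(2))**2) - 6)*(-156) = (-6 + 2*sqrt(121 + (-36 - 6*I*sqrt(2))**2))*(-156) = 936 - 312*sqrt(121 + (-36 - 6*I*sqrt(2))**2)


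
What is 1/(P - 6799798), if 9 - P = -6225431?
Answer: -1/574358 ≈ -1.7411e-6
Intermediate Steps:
P = 6225440 (P = 9 - 1*(-6225431) = 9 + 6225431 = 6225440)
1/(P - 6799798) = 1/(6225440 - 6799798) = 1/(-574358) = -1/574358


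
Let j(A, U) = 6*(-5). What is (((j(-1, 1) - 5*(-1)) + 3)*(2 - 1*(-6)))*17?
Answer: -2992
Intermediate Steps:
j(A, U) = -30
(((j(-1, 1) - 5*(-1)) + 3)*(2 - 1*(-6)))*17 = (((-30 - 5*(-1)) + 3)*(2 - 1*(-6)))*17 = (((-30 + 5) + 3)*(2 + 6))*17 = ((-25 + 3)*8)*17 = -22*8*17 = -176*17 = -2992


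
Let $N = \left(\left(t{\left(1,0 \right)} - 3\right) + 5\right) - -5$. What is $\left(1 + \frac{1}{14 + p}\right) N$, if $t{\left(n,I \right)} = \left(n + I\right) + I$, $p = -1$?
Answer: $\frac{112}{13} \approx 8.6154$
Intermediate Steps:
$t{\left(n,I \right)} = n + 2 I$ ($t{\left(n,I \right)} = \left(I + n\right) + I = n + 2 I$)
$N = 8$ ($N = \left(\left(\left(1 + 2 \cdot 0\right) - 3\right) + 5\right) - -5 = \left(\left(\left(1 + 0\right) - 3\right) + 5\right) + 5 = \left(\left(1 - 3\right) + 5\right) + 5 = \left(-2 + 5\right) + 5 = 3 + 5 = 8$)
$\left(1 + \frac{1}{14 + p}\right) N = \left(1 + \frac{1}{14 - 1}\right) 8 = \left(1 + \frac{1}{13}\right) 8 = \frac{14}{13} \cdot 8 = \frac{112}{13}$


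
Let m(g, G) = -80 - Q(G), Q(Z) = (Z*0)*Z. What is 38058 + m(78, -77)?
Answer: 37978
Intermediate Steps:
Q(Z) = 0 (Q(Z) = 0*Z = 0)
m(g, G) = -80 (m(g, G) = -80 - 1*0 = -80 + 0 = -80)
38058 + m(78, -77) = 38058 - 80 = 37978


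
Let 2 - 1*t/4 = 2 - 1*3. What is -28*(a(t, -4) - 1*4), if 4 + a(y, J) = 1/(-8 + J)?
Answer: 679/3 ≈ 226.33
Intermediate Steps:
t = 12 (t = 8 - 4*(2 - 1*3) = 8 - 4*(2 - 3) = 8 - 4*(-1) = 8 + 4 = 12)
a(y, J) = -4 + 1/(-8 + J)
-28*(a(t, -4) - 1*4) = -28*((33 - 4*(-4))/(-8 - 4) - 1*4) = -28*((33 + 16)/(-12) - 4) = -28*(-1/12*49 - 4) = -28*(-49/12 - 4) = -28*(-97/12) = 679/3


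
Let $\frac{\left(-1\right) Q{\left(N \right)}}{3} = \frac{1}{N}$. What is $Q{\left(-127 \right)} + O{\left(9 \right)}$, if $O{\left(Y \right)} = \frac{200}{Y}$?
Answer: $\frac{25427}{1143} \approx 22.246$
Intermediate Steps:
$Q{\left(N \right)} = - \frac{3}{N}$
$Q{\left(-127 \right)} + O{\left(9 \right)} = - \frac{3}{-127} + \frac{200}{9} = \left(-3\right) \left(- \frac{1}{127}\right) + 200 \cdot \frac{1}{9} = \frac{3}{127} + \frac{200}{9} = \frac{25427}{1143}$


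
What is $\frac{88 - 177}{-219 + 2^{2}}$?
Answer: $\frac{89}{215} \approx 0.41395$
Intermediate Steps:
$\frac{88 - 177}{-219 + 2^{2}} = - \frac{89}{-219 + 4} = - \frac{89}{-215} = \left(-89\right) \left(- \frac{1}{215}\right) = \frac{89}{215}$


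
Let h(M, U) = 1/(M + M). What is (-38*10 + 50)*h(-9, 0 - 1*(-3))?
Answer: 55/3 ≈ 18.333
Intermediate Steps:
h(M, U) = 1/(2*M)
(-38*10 + 50)*h(-9, 0 - 1*(-3)) = (-38*10 + 50)*((½)/(-9)) = (-380 + 50)*((½)*(-⅑)) = -330*(-1/18) = 55/3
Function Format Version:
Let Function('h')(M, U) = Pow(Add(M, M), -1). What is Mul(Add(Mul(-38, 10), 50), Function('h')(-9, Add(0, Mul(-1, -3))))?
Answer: Rational(55, 3) ≈ 18.333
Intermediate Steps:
Function('h')(M, U) = Mul(Rational(1, 2), Pow(M, -1)) (Function('h')(M, U) = Pow(Mul(2, M), -1) = Mul(Rational(1, 2), Pow(M, -1)))
Mul(Add(Mul(-38, 10), 50), Function('h')(-9, Add(0, Mul(-1, -3)))) = Mul(Add(Mul(-38, 10), 50), Mul(Rational(1, 2), Pow(-9, -1))) = Mul(Add(-380, 50), Mul(Rational(1, 2), Rational(-1, 9))) = Mul(-330, Rational(-1, 18)) = Rational(55, 3)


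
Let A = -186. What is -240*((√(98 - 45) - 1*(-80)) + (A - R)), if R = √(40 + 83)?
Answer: 25440 - 240*√53 + 240*√123 ≈ 26355.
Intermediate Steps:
R = √123 ≈ 11.091
-240*((√(98 - 45) - 1*(-80)) + (A - R)) = -240*((√(98 - 45) - 1*(-80)) + (-186 - √123)) = -240*((√53 + 80) + (-186 - √123)) = -240*((80 + √53) + (-186 - √123)) = -240*(-106 + √53 - √123) = 25440 - 240*√53 + 240*√123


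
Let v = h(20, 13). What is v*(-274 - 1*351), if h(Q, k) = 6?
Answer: -3750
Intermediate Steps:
v = 6
v*(-274 - 1*351) = 6*(-274 - 1*351) = 6*(-274 - 351) = 6*(-625) = -3750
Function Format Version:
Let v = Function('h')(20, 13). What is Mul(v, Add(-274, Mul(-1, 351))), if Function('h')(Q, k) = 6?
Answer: -3750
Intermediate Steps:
v = 6
Mul(v, Add(-274, Mul(-1, 351))) = Mul(6, Add(-274, Mul(-1, 351))) = Mul(6, Add(-274, -351)) = Mul(6, -625) = -3750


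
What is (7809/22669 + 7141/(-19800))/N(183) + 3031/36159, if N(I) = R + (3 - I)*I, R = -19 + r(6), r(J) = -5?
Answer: 14948743238601437/178333369246850400 ≈ 0.083825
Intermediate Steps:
R = -24 (R = -19 - 5 = -24)
N(I) = -24 + I*(3 - I) (N(I) = -24 + (3 - I)*I = -24 + I*(3 - I))
(7809/22669 + 7141/(-19800))/N(183) + 3031/36159 = (7809/22669 + 7141/(-19800))/(-24 - 1*183**2 + 3*183) + 3031/36159 = (7809*(1/22669) + 7141*(-1/19800))/(-24 - 1*33489 + 549) + 3031*(1/36159) = (7809/22669 - 7141/19800)/(-24 - 33489 + 549) + 3031/36159 = -7261129/448846200/(-32964) + 3031/36159 = -7261129/448846200*(-1/32964) + 3031/36159 = 7261129/14795766136800 + 3031/36159 = 14948743238601437/178333369246850400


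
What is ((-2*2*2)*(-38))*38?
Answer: 11552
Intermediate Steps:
((-2*2*2)*(-38))*38 = (-4*2*(-38))*38 = -8*(-38)*38 = 304*38 = 11552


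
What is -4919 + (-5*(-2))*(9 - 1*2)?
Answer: -4849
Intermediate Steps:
-4919 + (-5*(-2))*(9 - 1*2) = -4919 + 10*(9 - 2) = -4919 + 10*7 = -4919 + 70 = -4849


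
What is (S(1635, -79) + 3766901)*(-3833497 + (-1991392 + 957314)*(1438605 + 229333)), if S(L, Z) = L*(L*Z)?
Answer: 357750579185025390714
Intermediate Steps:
S(L, Z) = Z*L²
(S(1635, -79) + 3766901)*(-3833497 + (-1991392 + 957314)*(1438605 + 229333)) = (-79*1635² + 3766901)*(-3833497 + (-1991392 + 957314)*(1438605 + 229333)) = (-79*2673225 + 3766901)*(-3833497 - 1034078*1667938) = (-211184775 + 3766901)*(-3833497 - 1724777991164) = -207417874*(-1724781824661) = 357750579185025390714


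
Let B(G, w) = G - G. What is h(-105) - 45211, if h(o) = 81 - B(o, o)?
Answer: -45130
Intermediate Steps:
B(G, w) = 0
h(o) = 81 (h(o) = 81 - 1*0 = 81 + 0 = 81)
h(-105) - 45211 = 81 - 45211 = -45130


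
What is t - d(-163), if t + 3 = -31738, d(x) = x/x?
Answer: -31742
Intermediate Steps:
d(x) = 1
t = -31741 (t = -3 - 31738 = -31741)
t - d(-163) = -31741 - 1*1 = -31741 - 1 = -31742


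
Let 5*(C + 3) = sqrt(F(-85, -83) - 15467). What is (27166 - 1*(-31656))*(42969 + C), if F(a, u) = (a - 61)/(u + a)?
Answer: 2527346052 + 29411*I*sqrt(27282255)/105 ≈ 2.5273e+9 + 1.4631e+6*I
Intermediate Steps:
F(a, u) = (-61 + a)/(a + u)
C = -3 + I*sqrt(27282255)/210 (C = -3 + sqrt((-61 - 85)/(-85 - 83) - 15467)/5 = -3 + sqrt(-146/(-168) - 15467)/5 = -3 + sqrt(-1/168*(-146) - 15467)/5 = -3 + sqrt(73/84 - 15467)/5 = -3 + sqrt(-1299155/84)/5 = -3 + (I*sqrt(27282255)/42)/5 = -3 + I*sqrt(27282255)/210 ≈ -3.0 + 24.873*I)
(27166 - 1*(-31656))*(42969 + C) = (27166 - 1*(-31656))*(42969 + (-3 + I*sqrt(27282255)/210)) = (27166 + 31656)*(42966 + I*sqrt(27282255)/210) = 58822*(42966 + I*sqrt(27282255)/210) = 2527346052 + 29411*I*sqrt(27282255)/105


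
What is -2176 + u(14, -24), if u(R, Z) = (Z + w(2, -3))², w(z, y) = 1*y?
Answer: -1447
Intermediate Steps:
w(z, y) = y
u(R, Z) = (-3 + Z)² (u(R, Z) = (Z - 3)² = (-3 + Z)²)
-2176 + u(14, -24) = -2176 + (-3 - 24)² = -2176 + (-27)² = -2176 + 729 = -1447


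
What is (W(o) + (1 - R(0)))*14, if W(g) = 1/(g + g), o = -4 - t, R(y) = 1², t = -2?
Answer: -7/2 ≈ -3.5000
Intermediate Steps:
R(y) = 1
o = -2 (o = -4 - 1*(-2) = -4 + 2 = -2)
W(g) = 1/(2*g)
(W(o) + (1 - R(0)))*14 = ((½)/(-2) + (1 - 1*1))*14 = ((½)*(-½) + (1 - 1))*14 = (-¼ + 0)*14 = -¼*14 = -7/2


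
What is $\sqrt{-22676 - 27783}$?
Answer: $i \sqrt{50459} \approx 224.63 i$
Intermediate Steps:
$\sqrt{-22676 - 27783} = \sqrt{-50459} = i \sqrt{50459}$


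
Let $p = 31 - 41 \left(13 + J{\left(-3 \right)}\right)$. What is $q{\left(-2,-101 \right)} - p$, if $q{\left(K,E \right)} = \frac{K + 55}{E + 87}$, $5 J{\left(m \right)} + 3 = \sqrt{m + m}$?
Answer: $\frac{33153}{70} + \frac{41 i \sqrt{6}}{5} \approx 473.61 + 20.086 i$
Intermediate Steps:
$J{\left(m \right)} = - \frac{3}{5} + \frac{\sqrt{2} \sqrt{m}}{5}$ ($J{\left(m \right)} = - \frac{3}{5} + \frac{\sqrt{m + m}}{5} = - \frac{3}{5} + \frac{\sqrt{2 m}}{5} = - \frac{3}{5} + \frac{\sqrt{2} \sqrt{m}}{5}$)
$q{\left(K,E \right)} = \frac{55 + K}{87 + E}$
$p = - \frac{2387}{5} - \frac{41 i \sqrt{6}}{5}$ ($p = 31 - 41 \left(13 - \left(\frac{3}{5} - \frac{\sqrt{2} \sqrt{-3}}{5}\right)\right) = 31 - 41 \left(13 - \left(\frac{3}{5} - \frac{\sqrt{2} i \sqrt{3}}{5}\right)\right) = 31 - 41 \left(13 - \left(\frac{3}{5} - \frac{i \sqrt{6}}{5}\right)\right) = 31 - 41 \left(\frac{62}{5} + \frac{i \sqrt{6}}{5}\right) = 31 - \left(\frac{2542}{5} + \frac{41 i \sqrt{6}}{5}\right) = - \frac{2387}{5} - \frac{41 i \sqrt{6}}{5} \approx -477.4 - 20.086 i$)
$q{\left(-2,-101 \right)} - p = \frac{55 - 2}{87 - 101} - \left(- \frac{2387}{5} - \frac{41 i \sqrt{6}}{5}\right) = \frac{1}{-14} \cdot 53 + \left(\frac{2387}{5} + \frac{41 i \sqrt{6}}{5}\right) = \left(- \frac{1}{14}\right) 53 + \left(\frac{2387}{5} + \frac{41 i \sqrt{6}}{5}\right) = - \frac{53}{14} + \left(\frac{2387}{5} + \frac{41 i \sqrt{6}}{5}\right) = \frac{33153}{70} + \frac{41 i \sqrt{6}}{5}$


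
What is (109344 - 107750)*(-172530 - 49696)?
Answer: -354228244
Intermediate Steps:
(109344 - 107750)*(-172530 - 49696) = 1594*(-222226) = -354228244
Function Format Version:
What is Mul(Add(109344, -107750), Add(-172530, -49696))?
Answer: -354228244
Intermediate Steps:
Mul(Add(109344, -107750), Add(-172530, -49696)) = Mul(1594, -222226) = -354228244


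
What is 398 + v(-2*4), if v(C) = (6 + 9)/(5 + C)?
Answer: 393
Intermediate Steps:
v(C) = 15/(5 + C)
398 + v(-2*4) = 398 + 15/(5 - 2*4) = 398 + 15/(5 - 8) = 398 + 15/(-3) = 398 + 15*(-1/3) = 398 - 5 = 393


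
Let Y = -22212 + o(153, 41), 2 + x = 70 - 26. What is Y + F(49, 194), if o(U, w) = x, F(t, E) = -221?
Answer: -22391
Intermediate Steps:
x = 42 (x = -2 + (70 - 26) = -2 + 44 = 42)
o(U, w) = 42
Y = -22170 (Y = -22212 + 42 = -22170)
Y + F(49, 194) = -22170 - 221 = -22391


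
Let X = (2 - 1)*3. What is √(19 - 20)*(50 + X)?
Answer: 53*I ≈ 53.0*I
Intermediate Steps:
X = 3 (X = 1*3 = 3)
√(19 - 20)*(50 + X) = √(19 - 20)*(50 + 3) = √(-1)*53 = I*53 = 53*I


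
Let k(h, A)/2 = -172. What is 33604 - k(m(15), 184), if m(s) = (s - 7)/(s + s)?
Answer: 33948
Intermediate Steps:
m(s) = (-7 + s)/(2*s) (m(s) = (-7 + s)/((2*s)) = (-7 + s)*(1/(2*s)) = (-7 + s)/(2*s))
k(h, A) = -344 (k(h, A) = 2*(-172) = -344)
33604 - k(m(15), 184) = 33604 - 1*(-344) = 33604 + 344 = 33948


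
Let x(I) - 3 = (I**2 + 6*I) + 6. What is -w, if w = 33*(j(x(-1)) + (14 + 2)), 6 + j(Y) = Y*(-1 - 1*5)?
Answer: 462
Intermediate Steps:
x(I) = 9 + I**2 + 6*I (x(I) = 3 + ((I**2 + 6*I) + 6) = 3 + (6 + I**2 + 6*I) = 9 + I**2 + 6*I)
j(Y) = -6 - 6*Y (j(Y) = -6 + Y*(-1 - 1*5) = -6 + Y*(-1 - 5) = -6 + Y*(-6) = -6 - 6*Y)
w = -462 (w = 33*((-6 - 6*(9 + (-1)**2 + 6*(-1))) + (14 + 2)) = 33*((-6 - 6*(9 + 1 - 6)) + 16) = 33*((-6 - 6*4) + 16) = 33*((-6 - 24) + 16) = 33*(-30 + 16) = 33*(-14) = -462)
-w = -1*(-462) = 462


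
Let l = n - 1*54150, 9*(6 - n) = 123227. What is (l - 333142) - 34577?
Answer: -3919994/9 ≈ -4.3556e+5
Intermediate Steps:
n = -123173/9 (n = 6 - ⅑*123227 = 6 - 123227/9 = -123173/9 ≈ -13686.)
l = -610523/9 (l = -123173/9 - 1*54150 = -123173/9 - 54150 = -610523/9 ≈ -67836.)
(l - 333142) - 34577 = (-610523/9 - 333142) - 34577 = -3608801/9 - 34577 = -3919994/9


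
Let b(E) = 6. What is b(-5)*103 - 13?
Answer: 605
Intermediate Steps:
b(-5)*103 - 13 = 6*103 - 13 = 618 - 13 = 605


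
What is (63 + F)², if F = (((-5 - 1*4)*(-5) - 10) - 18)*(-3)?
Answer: 144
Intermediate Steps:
F = -51 (F = (((-5 - 4)*(-5) - 10) - 18)*(-3) = ((-9*(-5) - 10) - 18)*(-3) = ((45 - 10) - 18)*(-3) = (35 - 18)*(-3) = 17*(-3) = -51)
(63 + F)² = (63 - 51)² = 12² = 144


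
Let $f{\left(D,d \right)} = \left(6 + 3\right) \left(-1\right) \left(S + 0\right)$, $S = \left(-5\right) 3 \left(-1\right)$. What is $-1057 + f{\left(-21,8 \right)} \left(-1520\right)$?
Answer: $204143$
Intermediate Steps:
$S = 15$ ($S = \left(-15\right) \left(-1\right) = 15$)
$f{\left(D,d \right)} = -135$ ($f{\left(D,d \right)} = \left(6 + 3\right) \left(-1\right) \left(15 + 0\right) = 9 \left(-1\right) 15 = \left(-9\right) 15 = -135$)
$-1057 + f{\left(-21,8 \right)} \left(-1520\right) = -1057 - -205200 = -1057 + 205200 = 204143$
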